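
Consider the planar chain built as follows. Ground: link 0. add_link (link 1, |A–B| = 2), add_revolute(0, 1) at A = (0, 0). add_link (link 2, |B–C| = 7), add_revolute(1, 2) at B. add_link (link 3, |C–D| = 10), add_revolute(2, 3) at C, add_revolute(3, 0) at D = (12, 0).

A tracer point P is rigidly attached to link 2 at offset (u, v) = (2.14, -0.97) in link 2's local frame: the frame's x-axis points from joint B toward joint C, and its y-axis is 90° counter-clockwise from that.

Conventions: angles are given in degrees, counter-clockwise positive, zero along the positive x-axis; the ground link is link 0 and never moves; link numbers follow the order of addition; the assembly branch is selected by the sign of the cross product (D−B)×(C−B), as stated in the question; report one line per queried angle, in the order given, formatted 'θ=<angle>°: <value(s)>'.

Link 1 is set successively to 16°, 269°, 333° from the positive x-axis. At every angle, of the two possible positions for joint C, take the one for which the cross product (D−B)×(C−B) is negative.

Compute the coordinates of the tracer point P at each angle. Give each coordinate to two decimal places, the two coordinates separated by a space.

A=(0,0), D=(12.00,0)
θ=16°: B = A + 2.00·(cos16°, sin16°) = (1.9225, 0.5513)
θ=16°: |BD| = 10.0925
θ=16°: circle(B,7.00) ∩ circle(D,10.00): a=2.5197, h=6.5308
θ=16°:   candidates: C₊=(4.7951,6.9347) cross=65.912; C₋=(4.0817,-6.1074) cross=-65.912
θ=16°:   branch - wants cross < 0 → take C=(4.0817,-6.1074) (cross=-65.912)
θ=16°: ex = (C−B)/|BC| = (0.3085,-0.9512); ey = (0.9512,0.3085)
θ=16°: P = B + 2.14·ex + -0.97·ey = (1.6599,-1.7836)
θ=269°: B = A + 2.00·(cos269°, sin269°) = (-0.0349, -1.9997)
θ=269°: |BD| = 12.1999
θ=269°: circle(B,7.00) ∩ circle(D,10.00): a=4.0098, h=5.7377
θ=269°:   candidates: C₊=(2.9802,4.3177) cross=70.000; C₋=(4.8611,-7.0026) cross=-70.000
θ=269°:   branch - wants cross < 0 → take C=(4.8611,-7.0026) (cross=-70.000)
θ=269°: ex = (C−B)/|BC| = (0.6994,-0.7147); ey = (0.7147,0.6994)
θ=269°: P = B + 2.14·ex + -0.97·ey = (0.7686,-4.2076)
θ=333°: B = A + 2.00·(cos333°, sin333°) = (1.7820, -0.9080)
θ=333°: |BD| = 10.2582
θ=333°: circle(B,7.00) ∩ circle(D,10.00): a=2.6433, h=6.4817
θ=333°:   candidates: C₊=(3.8412,5.7823) cross=66.491; C₋=(4.9887,-7.1303) cross=-66.491
θ=333°:   branch - wants cross < 0 → take C=(4.9887,-7.1303) (cross=-66.491)
θ=333°: ex = (C−B)/|BC| = (0.4581,-0.8889); ey = (0.8889,0.4581)
θ=333°: P = B + 2.14·ex + -0.97·ey = (1.9001,-3.2546)

θ=16°: 1.66 -1.78
θ=269°: 0.77 -4.21
θ=333°: 1.90 -3.25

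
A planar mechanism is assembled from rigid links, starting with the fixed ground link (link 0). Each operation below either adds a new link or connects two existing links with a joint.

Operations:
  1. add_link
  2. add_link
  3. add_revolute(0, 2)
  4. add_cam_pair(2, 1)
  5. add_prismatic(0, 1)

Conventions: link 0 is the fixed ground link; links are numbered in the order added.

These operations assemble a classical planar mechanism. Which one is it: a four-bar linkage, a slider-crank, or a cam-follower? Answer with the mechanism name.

links: 3 (incl. ground); joints: 1 revolute, 1 prismatic, 1 higher (cam) pair, forming one closed loop
3 links, revolute + prismatic + higher pair in one loop → cam-follower

cam-follower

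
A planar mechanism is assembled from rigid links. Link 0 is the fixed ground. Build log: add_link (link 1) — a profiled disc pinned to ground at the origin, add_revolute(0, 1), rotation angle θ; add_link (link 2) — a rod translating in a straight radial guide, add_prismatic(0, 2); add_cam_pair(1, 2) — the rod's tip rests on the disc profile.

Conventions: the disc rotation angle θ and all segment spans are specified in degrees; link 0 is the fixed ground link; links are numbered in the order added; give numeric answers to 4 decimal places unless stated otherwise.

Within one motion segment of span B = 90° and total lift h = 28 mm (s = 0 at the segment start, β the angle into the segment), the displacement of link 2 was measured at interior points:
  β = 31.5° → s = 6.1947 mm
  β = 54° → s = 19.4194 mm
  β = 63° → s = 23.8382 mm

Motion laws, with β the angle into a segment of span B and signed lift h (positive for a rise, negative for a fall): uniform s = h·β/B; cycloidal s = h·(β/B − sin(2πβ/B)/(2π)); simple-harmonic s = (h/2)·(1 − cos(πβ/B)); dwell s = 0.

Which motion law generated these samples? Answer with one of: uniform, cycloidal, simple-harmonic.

candidates at β/B = r: uniform s = h·r (linear in β); cycloidal s = h·(r − sin(2πr)/(2π)); simple-harmonic s = (h/2)(1 − cos(πr))
β=31.5°: printed 6.1947 | uniform 9.8000, cycloidal 6.1947, simple-harmonic 7.6441
β=54°: printed 19.4194 | uniform 16.8000, cycloidal 19.4194, simple-harmonic 18.3262
β=63°: printed 23.8382 | uniform 19.6000, cycloidal 23.8382, simple-harmonic 22.2290
only one law matches every sample → cycloidal

cycloidal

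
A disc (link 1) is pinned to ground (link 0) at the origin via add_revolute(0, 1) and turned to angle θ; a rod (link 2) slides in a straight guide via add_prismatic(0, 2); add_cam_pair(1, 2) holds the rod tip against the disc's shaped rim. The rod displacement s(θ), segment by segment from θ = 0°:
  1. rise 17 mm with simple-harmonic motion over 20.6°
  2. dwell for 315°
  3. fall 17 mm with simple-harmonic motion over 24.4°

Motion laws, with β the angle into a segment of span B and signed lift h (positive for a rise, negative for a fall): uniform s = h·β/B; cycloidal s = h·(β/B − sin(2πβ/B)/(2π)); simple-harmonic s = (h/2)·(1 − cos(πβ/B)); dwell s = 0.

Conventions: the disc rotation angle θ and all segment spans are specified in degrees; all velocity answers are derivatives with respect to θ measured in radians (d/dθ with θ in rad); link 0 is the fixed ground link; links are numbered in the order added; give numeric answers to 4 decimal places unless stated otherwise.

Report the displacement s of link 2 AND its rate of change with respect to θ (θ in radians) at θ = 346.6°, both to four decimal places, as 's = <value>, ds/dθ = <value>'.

segment 1 (0° to 20.6°, simple-harmonic, h = 17) is passed completely: s = 0.0000 + (17) = 17.0000
segment 2 (20.6° to 335.6°, dwell): s unchanged at 17.0000
θ = 346.6° falls in segment 3 (335.6° to 360°, simple-harmonic, h = -17): β = 346.6 − 335.6 = 11°, B = 24.4°; Δs = -17/2·(1 − cos(π·0.4508)) = -7.1919; s = 17.0000 − 7.1919 = 9.8081
velocity in seg [335.6°–360°] (simple-harmonic), θ in radians: β = 11° = 0.1920 rad, B = 24.4° = 0.4259 rad; ds/dθ = (πh/(2B)) sin(πβ/B) = (π·(-17)/(2·0.4259)) sin(π·0.4508) = -61.957971 mm/rad

s = 9.8081, ds/dθ = -61.9580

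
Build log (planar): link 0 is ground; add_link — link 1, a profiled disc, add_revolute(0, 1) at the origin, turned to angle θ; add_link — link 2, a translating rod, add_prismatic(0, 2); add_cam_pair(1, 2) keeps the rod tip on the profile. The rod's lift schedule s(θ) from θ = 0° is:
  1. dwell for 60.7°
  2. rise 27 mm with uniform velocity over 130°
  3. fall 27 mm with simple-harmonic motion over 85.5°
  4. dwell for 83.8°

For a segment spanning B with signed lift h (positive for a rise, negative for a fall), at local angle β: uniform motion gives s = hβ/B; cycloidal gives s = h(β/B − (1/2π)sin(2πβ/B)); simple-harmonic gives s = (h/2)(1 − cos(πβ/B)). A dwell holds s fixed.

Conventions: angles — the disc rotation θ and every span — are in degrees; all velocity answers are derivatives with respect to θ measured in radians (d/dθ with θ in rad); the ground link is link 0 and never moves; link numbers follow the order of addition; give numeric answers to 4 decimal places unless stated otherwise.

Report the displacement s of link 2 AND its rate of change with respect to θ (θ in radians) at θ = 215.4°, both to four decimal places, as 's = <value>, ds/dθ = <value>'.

seg 1 [0°–60.7°] dwell: s stays 0.0000
seg 2 [60.7°–190.7°] uniform, h=27: full span → s += 27 → s = 27.0000
seg 3 [190.7°–276.2°] simple-harmonic, h=-27: θ=215.4° here. β=24.7, B=85.5. -27/2·(1 − cos(π·0.2889)) = -5.1886 → s = 21.8114
velocity in seg [190.7°–276.2°] (simple-harmonic), θ in radians: β = 24.7° = 0.4311 rad, B = 85.5° = 1.4923 rad; ds/dθ = (πh/(2B)) sin(πβ/B) = (π·(-27)/(2·1.4923)) sin(π·0.2889) = -22.396095 mm/rad

s = 21.8114, ds/dθ = -22.3961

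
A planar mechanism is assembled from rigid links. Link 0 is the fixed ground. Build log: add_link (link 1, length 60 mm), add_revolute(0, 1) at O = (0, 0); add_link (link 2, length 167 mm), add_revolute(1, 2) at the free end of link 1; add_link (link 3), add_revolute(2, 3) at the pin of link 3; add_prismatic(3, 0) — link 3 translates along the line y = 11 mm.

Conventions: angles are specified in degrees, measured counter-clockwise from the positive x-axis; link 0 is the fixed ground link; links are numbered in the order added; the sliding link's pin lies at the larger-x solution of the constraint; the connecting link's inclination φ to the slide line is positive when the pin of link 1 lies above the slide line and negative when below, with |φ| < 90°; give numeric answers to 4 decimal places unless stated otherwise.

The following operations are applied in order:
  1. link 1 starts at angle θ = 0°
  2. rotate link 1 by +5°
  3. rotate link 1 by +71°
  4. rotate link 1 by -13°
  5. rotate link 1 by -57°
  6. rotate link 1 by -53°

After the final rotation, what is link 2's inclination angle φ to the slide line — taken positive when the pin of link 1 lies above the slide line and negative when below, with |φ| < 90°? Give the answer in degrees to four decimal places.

geometry: r = 60 mm, L = 167 mm, e = 11 mm; θ starts at 0°
rotate link 1 by +5°: θ ← 0° +5° = 5°
rotate link 1 by +71°: θ ← 5° +71° = 76°
rotate link 1 by -13°: θ ← 76° -13° = 63°
rotate link 1 by -57°: θ ← 63° -57° = 6°
rotate link 1 by -53°: θ ← 6° -53° = -47°
h = r sin θ − e = -43.881222 − 11 = -54.881222
sin φ = h / L = -54.881222 / 167 = -0.32863007
φ = arcsin(-0.32863007) = -19.185648°

-19.1856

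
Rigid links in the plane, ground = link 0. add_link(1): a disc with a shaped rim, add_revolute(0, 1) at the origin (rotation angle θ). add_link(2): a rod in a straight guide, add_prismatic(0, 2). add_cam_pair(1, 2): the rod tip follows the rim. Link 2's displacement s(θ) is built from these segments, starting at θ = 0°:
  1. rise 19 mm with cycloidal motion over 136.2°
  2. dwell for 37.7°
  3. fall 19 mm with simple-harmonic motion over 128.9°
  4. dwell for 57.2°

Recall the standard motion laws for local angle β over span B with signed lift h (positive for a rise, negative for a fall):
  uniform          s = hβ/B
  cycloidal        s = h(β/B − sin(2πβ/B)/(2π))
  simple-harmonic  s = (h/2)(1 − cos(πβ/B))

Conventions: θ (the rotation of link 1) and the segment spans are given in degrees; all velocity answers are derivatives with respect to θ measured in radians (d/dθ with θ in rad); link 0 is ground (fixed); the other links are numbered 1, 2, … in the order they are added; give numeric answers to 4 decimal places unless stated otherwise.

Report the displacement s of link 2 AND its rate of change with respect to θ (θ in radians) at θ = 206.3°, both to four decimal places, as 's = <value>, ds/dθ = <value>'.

segment 1 (0° to 136.2°, cycloidal, h = 19) is passed completely: s = 0.0000 + (19) = 19.0000
segment 2 (136.2° to 173.9°, dwell): s unchanged at 19.0000
θ = 206.3° falls in segment 3 (173.9° to 302.8°, simple-harmonic, h = -19): β = 206.3 − 173.9 = 32.4°, B = 128.9°; Δs = -19/2·(1 − cos(π·0.2514)) = -2.8112; s = 19.0000 − 2.8112 = 16.1888
velocity in seg [173.9°–302.8°] (simple-harmonic), θ in radians: β = 32.4° = 0.5655 rad, B = 128.9° = 2.2497 rad; ds/dθ = (πh/(2B)) sin(πβ/B) = (π·(-19)/(2·2.2497)) sin(π·0.2514) = -9.420472 mm/rad

s = 16.1888, ds/dθ = -9.4205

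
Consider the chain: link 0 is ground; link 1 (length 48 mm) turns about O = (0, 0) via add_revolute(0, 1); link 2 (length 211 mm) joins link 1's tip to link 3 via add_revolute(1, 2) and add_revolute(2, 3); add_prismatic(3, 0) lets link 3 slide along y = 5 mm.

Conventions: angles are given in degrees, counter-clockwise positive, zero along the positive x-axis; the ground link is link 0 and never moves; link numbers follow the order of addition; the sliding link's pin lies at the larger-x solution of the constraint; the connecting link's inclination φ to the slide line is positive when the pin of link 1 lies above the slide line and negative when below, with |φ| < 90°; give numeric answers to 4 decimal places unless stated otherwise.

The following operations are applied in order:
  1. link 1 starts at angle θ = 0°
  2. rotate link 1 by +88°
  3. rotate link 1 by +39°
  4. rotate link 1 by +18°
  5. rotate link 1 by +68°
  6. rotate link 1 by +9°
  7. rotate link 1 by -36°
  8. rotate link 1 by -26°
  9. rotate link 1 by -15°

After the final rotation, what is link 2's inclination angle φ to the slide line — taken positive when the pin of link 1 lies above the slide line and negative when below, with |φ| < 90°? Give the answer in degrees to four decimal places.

geometry: r = 48 mm, L = 211 mm, e = 5 mm; θ starts at 0°
rotate link 1 by +88°: θ ← 0° +88° = 88°
rotate link 1 by +39°: θ ← 88° +39° = 127°
rotate link 1 by +18°: θ ← 127° +18° = 145°
rotate link 1 by +68°: θ ← 145° +68° = 213°
rotate link 1 by +9°: θ ← 213° +9° = 222°
rotate link 1 by -36°: θ ← 222° -36° = 186°
rotate link 1 by -26°: θ ← 186° -26° = 160°
rotate link 1 by -15°: θ ← 160° -15° = 145°
h = r sin θ − e = 27.531669 − 5 = 22.531669
sin φ = h / L = 22.531669 / 211 = 0.10678516
φ = arcsin(0.10678516) = 6.130027°

6.1300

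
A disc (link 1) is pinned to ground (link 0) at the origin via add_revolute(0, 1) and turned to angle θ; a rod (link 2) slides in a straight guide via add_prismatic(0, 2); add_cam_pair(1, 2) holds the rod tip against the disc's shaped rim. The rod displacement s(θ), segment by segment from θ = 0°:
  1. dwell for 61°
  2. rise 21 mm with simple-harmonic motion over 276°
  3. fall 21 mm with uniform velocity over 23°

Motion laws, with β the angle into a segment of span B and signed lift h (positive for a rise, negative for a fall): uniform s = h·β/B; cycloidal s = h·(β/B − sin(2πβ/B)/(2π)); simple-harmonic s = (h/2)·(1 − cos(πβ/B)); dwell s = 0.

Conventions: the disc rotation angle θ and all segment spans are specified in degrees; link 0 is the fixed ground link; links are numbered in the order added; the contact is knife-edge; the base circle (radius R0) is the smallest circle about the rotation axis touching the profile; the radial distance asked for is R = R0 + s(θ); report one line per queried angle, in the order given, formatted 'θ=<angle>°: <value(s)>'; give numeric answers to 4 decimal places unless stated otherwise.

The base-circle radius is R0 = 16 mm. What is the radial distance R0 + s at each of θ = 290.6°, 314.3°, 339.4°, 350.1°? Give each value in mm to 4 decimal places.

segment 1 (0° to 61°, dwell): s unchanged at 0.0000
θ = 290.6° falls in segment 2 (61° to 337°, simple-harmonic, h = 21): β = 290.6 − 61 = 229.6°, B = 276°; Δs = 21/2·(1 − cos(π·0.8319)) = 19.5693; s = 0.0000 + 19.5693 = 19.5693
θ = 314.3° falls in segment 2 (61° to 337°, simple-harmonic, h = 21): β = 314.3 − 61 = 253.3°, B = 276°; Δs = 21/2·(1 − cos(π·0.9178)) = 20.6514; s = 0.0000 + 20.6514 = 20.6514
segment 2 (61° to 337°, simple-harmonic, h = 21) is passed completely: s = 0.0000 + (21) = 21.0000
θ = 339.4° falls in segment 3 (337° to 360°, uniform, h = -21): β = 339.4 − 337 = 2.4°, B = 23°; Δs = -21·2.4/23 = -2.1913; s = 21.0000 − 2.1913 = 18.8087
θ = 350.1° falls in segment 3 (337° to 360°, uniform, h = -21): β = 350.1 − 337 = 13.1°, B = 23°; Δs = -21·13.1/23 = -11.9609; s = 21.0000 − 11.9609 = 9.0391
θ=290.6°: R = R0 + s = 16 + 19.5693 = 35.5693
θ=314.3°: R = R0 + s = 16 + 20.6514 = 36.6514
θ=339.4°: R = R0 + s = 16 + 18.8087 = 34.8087
θ=350.1°: R = R0 + s = 16 + 9.0391 = 25.0391

θ=290.6°: 35.5693
θ=314.3°: 36.6514
θ=339.4°: 34.8087
θ=350.1°: 25.0391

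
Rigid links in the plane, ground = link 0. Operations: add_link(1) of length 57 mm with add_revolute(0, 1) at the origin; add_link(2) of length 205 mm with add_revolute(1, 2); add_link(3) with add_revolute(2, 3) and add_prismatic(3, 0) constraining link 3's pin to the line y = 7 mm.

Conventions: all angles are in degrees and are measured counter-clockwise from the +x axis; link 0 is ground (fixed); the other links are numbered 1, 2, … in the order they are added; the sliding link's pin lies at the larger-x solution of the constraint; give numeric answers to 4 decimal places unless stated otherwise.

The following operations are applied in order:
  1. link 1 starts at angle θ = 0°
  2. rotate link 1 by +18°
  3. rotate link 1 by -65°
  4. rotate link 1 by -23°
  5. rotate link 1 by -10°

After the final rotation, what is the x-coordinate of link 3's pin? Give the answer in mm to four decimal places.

geometry: r = 57 mm, L = 205 mm, e = 7 mm; θ starts at 0°
rotate link 1 by +18°: θ ← 0° +18° = 18°
rotate link 1 by -65°: θ ← 18° -65° = -47°
rotate link 1 by -23°: θ ← -47° -23° = -70°
rotate link 1 by -10°: θ ← -70° -10° = -80°
crank pin P = (r cos θ, r sin θ) = (9.897946, -56.134042)
h = r sin θ − e = -56.134042 − 7 = -63.134042
x = r cos θ + √(L² − h²) = 9.897946 + 195.036132 = 204.934078

204.9341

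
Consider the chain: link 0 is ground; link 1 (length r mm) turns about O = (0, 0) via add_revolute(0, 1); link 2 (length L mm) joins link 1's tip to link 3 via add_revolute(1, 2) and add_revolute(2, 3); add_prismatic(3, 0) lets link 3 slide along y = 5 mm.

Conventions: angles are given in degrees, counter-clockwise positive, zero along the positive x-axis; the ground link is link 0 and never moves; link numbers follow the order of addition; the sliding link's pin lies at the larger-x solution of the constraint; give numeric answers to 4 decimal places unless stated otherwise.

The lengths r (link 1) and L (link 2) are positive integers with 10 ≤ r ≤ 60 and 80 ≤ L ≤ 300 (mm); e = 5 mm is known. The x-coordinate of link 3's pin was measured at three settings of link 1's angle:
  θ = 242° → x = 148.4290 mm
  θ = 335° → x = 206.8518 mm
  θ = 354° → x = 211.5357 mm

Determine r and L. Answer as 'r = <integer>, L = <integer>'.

constraint per measurement: (x − r cos θ)² + (r sin θ − e)² = L²
subtracting the θ₁ and θ₂ equations cancels the r² and L² terms:
r = (x₁² − x₂²) / (2[(x₁cos θ₁ + e sin θ₁) − (x₂cos θ₂ + e sin θ₂)]) = 40.0000 → r = 40
L² = (x₁ − r cos θ₁)² + (r sin θ₁ − e)² = 29584.0026 → L = 172.0000 → L = 172
check at θ₃=354°: x = 211.5357 (printed 211.5357) ✓

r = 40, L = 172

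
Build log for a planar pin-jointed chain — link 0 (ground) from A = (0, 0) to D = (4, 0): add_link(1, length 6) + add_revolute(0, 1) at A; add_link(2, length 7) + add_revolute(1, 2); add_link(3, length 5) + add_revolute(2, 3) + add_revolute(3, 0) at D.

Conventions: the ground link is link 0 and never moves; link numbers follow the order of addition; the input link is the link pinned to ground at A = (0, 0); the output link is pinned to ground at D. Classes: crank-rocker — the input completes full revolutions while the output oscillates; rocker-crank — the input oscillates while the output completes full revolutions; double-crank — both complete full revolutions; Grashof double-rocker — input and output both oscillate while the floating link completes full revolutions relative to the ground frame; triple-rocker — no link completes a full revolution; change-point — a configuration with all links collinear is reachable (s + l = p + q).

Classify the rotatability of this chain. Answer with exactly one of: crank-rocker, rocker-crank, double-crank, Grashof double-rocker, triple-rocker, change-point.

lengths: ground=4, input=6, coupler=7, output=5
sorted: s=4 (shortest), l=7 (longest), p+q=11
s + l = 11 vs p + q = 11
s + l = p + q → change-point (collinear configuration reachable)

change-point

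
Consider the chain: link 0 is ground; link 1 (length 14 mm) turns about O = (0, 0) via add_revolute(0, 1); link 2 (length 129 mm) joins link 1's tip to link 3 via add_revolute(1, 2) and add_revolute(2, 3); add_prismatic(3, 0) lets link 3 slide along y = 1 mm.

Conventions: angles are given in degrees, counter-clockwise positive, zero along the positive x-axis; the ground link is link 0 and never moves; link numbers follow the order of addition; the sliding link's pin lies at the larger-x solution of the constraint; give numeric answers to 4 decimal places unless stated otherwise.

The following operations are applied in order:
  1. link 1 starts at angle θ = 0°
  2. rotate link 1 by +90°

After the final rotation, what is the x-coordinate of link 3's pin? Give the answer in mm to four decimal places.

geometry: r = 14 mm, L = 129 mm, e = 1 mm; θ starts at 0°
rotate link 1 by +90°: θ ← 0° +90° = 90°
crank pin P = (r cos θ, r sin θ) = (0.000000, 14.000000)
h = r sin θ − e = 14.000000 − 1 = 13.000000
x = r cos θ + √(L² − h²) = 0.000000 + 128.343290 = 128.343290

128.3433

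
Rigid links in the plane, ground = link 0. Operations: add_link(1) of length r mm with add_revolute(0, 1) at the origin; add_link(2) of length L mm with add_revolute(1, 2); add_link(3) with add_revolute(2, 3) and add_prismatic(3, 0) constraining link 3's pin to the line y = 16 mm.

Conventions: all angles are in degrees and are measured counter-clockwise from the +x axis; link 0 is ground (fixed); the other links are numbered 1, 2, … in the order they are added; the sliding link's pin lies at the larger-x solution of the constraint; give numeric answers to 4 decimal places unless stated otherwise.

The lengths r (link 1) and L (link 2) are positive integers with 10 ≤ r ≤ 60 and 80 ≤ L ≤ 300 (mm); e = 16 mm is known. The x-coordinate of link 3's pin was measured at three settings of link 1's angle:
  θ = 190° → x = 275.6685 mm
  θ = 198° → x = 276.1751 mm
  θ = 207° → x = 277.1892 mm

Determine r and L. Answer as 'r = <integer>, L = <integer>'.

constraint per measurement: (x − r cos θ)² + (r sin θ − e)² = L²
subtracting the θ₁ and θ₂ equations cancels the r² and L² terms:
r = (x₁² − x₂²) / (2[(x₁cos θ₁ + e sin θ₁) − (x₂cos θ₂ + e sin θ₂)]) = 20.9995 → r = 21
L² = (x₁ − r cos θ₁)² + (r sin θ₁ − e)² = 88208.9935 → L = 297.0000 → L = 297
check at θ₃=207°: x = 277.1892 (printed 277.1892) ✓

r = 21, L = 297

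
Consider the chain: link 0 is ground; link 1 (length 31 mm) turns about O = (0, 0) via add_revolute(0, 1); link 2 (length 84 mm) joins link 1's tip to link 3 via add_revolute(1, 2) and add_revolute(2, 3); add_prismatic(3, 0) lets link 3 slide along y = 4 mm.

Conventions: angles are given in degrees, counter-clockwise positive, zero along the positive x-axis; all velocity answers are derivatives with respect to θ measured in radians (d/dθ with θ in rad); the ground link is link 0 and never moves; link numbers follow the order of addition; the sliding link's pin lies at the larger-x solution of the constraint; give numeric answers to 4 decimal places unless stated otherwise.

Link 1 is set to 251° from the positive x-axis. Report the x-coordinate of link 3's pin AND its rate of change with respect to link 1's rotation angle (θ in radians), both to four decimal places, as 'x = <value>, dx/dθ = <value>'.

geometry: r = 31 mm, L = 84 mm, e = 4 mm
crank pin P = (r cos θ, r sin θ) = (-10.092613, -29.311076)
h = r sin θ − e = -29.311076 − 4 = -33.311076
x = r cos θ + √(L² − h²) = -10.092613 + 77.112724 = 67.020111
dx/dθ = −r sin θ − h·r cos θ/√(L² − h²) (θ in radians; h = -33.311076) = 24.951279

x = 67.0201, dx/dθ = 24.9513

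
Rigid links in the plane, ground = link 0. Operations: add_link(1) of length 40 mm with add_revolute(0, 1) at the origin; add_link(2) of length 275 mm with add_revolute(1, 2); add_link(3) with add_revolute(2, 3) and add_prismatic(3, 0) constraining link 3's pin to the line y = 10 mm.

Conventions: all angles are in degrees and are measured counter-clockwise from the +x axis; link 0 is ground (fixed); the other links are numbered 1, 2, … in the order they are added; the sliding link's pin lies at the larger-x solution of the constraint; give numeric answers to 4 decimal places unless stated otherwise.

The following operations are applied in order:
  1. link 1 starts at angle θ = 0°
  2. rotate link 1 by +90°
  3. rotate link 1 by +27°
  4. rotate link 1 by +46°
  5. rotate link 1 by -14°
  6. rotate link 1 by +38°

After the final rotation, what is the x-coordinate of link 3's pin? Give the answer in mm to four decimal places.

geometry: r = 40 mm, L = 275 mm, e = 10 mm; θ starts at 0°
rotate link 1 by +90°: θ ← 0° +90° = 90°
rotate link 1 by +27°: θ ← 90° +27° = 117°
rotate link 1 by +46°: θ ← 117° +46° = 163°
rotate link 1 by -14°: θ ← 163° -14° = 149°
rotate link 1 by +38°: θ ← 149° +38° = 187°
crank pin P = (r cos θ, r sin θ) = (-39.701846, -4.874774)
h = r sin θ − e = -4.874774 − 10 = -14.874774
x = r cos θ + √(L² − h²) = -39.701846 + 274.597416 = 234.895570

234.8956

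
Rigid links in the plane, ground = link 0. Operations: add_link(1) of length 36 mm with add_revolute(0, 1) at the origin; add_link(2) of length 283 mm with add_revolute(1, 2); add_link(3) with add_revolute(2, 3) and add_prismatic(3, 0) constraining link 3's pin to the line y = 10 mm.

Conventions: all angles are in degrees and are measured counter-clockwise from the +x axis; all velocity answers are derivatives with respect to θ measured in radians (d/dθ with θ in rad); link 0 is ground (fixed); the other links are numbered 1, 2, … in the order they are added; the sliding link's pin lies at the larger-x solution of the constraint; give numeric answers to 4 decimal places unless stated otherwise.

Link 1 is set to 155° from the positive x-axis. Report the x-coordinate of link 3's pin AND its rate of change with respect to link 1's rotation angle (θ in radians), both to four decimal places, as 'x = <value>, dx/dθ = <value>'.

geometry: r = 36 mm, L = 283 mm, e = 10 mm
crank pin P = (r cos θ, r sin θ) = (-32.627080, 15.214257)
h = r sin θ − e = 15.214257 − 10 = 5.214257
x = r cos θ + √(L² − h²) = -32.627080 + 282.951960 = 250.324879
dx/dθ = −r sin θ − h·r cos θ/√(L² − h²) (θ in radians; h = 5.214257) = -14.613003

x = 250.3249, dx/dθ = -14.6130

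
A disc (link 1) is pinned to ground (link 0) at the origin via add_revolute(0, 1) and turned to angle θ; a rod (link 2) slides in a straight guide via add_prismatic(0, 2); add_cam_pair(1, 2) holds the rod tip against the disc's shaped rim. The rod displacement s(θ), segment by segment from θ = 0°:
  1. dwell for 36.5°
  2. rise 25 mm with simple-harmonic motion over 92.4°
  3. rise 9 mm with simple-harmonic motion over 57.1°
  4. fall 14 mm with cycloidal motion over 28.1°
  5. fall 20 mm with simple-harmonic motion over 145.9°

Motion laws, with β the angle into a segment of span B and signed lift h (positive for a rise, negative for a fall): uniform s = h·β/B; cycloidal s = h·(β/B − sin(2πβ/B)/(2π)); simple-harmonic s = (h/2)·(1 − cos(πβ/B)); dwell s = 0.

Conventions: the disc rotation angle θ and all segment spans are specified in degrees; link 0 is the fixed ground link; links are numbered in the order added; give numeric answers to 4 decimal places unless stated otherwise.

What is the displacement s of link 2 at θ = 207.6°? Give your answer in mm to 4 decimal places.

segment 1 (0° to 36.5°, dwell): s unchanged at 0.0000
segment 2 (36.5° to 128.9°, simple-harmonic, h = 25) is passed completely: s = 0.0000 + (25) = 25.0000
segment 3 (128.9° to 186°, simple-harmonic, h = 9) is passed completely: s = 25.0000 + (9) = 34.0000
θ = 207.6° falls in segment 4 (186° to 214.1°, cycloidal, h = -14): β = 207.6 − 186 = 21.6°, B = 28.1°; Δs = -14·(0.7687 − sin(2π·0.7687)/(2π)) = -12.9744; s = 34.0000 − 12.9744 = 21.0256

21.0256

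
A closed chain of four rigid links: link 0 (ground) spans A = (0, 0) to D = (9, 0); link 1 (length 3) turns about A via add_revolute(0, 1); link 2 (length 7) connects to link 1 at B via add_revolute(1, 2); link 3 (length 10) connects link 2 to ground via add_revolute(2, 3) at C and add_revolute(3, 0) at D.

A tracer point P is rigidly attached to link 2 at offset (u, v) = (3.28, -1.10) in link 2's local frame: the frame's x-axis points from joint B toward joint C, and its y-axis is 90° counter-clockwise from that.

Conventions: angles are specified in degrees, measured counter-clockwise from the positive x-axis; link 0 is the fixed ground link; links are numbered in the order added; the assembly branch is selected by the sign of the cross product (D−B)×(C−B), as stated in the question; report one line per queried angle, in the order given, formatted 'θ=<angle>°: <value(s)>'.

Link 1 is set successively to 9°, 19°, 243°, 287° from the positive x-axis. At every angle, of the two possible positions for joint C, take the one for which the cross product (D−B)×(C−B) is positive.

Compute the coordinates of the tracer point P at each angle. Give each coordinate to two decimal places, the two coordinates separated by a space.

A=(0,0), D=(9.00,0)
θ=9°: B = A + 3.00·(cos9°, sin9°) = (2.9631, 0.4693)
θ=9°: |BD| = 6.0551
θ=9°: circle(B,7.00) ∩ circle(D,10.00): a=-1.1837, h=6.8992
θ=9°:   candidates: C₊=(2.3176,7.4395) cross=41.776; C₋=(1.2482,-6.3174) cross=-41.776
θ=9°:   branch + wants cross > 0 → take C=(2.3176,7.4395) (cross=41.776)
θ=9°: ex = (C−B)/|BC| = (-0.0922,0.9957); ey = (-0.9957,-0.0922)
θ=9°: P = B + 3.28·ex + -1.10·ey = (3.7559,3.8368)
θ=19°: B = A + 3.00·(cos19°, sin19°) = (2.8366, 0.9767)
θ=19°: |BD| = 6.2404
θ=19°: circle(B,7.00) ∩ circle(D,10.00): a=-0.9661, h=6.9330
θ=19°:   candidates: C₊=(2.9674,7.9755) cross=43.264; C₋=(0.7972,-5.7196) cross=-43.264
θ=19°:   branch + wants cross > 0 → take C=(2.9674,7.9755) (cross=43.264)
θ=19°: ex = (C−B)/|BC| = (0.0187,0.9998); ey = (-0.9998,0.0187)
θ=19°: P = B + 3.28·ex + -1.10·ey = (3.9977,4.2356)
θ=243°: B = A + 3.00·(cos243°, sin243°) = (-1.3620, -2.6730)
θ=243°: |BD| = 10.7012
θ=243°: circle(B,7.00) ∩ circle(D,10.00): a=2.9677, h=6.3398
θ=243°:   candidates: C₊=(-0.0720,4.2071) cross=67.843; C₋=(3.0952,-8.0705) cross=-67.843
θ=243°:   branch + wants cross > 0 → take C=(-0.0720,4.2071) (cross=67.843)
θ=243°: ex = (C−B)/|BC| = (0.1843,0.9829); ey = (-0.9829,0.1843)
θ=243°: P = B + 3.28·ex + -1.10·ey = (0.3237,0.3481)
θ=287°: B = A + 3.00·(cos287°, sin287°) = (0.8771, -2.8689)
θ=287°: |BD| = 8.6146
θ=287°: circle(B,7.00) ∩ circle(D,10.00): a=1.3472, h=6.8691
θ=287°:   candidates: C₊=(-0.1402,4.0568) cross=59.175; C₋=(4.4351,-8.8973) cross=-59.175
θ=287°:   branch + wants cross > 0 → take C=(-0.1402,4.0568) (cross=59.175)
θ=287°: ex = (C−B)/|BC| = (-0.1453,0.9894); ey = (-0.9894,-0.1453)
θ=287°: P = B + 3.28·ex + -1.10·ey = (1.4888,0.5361)

θ=9°: 3.76 3.84
θ=19°: 4.00 4.24
θ=243°: 0.32 0.35
θ=287°: 1.49 0.54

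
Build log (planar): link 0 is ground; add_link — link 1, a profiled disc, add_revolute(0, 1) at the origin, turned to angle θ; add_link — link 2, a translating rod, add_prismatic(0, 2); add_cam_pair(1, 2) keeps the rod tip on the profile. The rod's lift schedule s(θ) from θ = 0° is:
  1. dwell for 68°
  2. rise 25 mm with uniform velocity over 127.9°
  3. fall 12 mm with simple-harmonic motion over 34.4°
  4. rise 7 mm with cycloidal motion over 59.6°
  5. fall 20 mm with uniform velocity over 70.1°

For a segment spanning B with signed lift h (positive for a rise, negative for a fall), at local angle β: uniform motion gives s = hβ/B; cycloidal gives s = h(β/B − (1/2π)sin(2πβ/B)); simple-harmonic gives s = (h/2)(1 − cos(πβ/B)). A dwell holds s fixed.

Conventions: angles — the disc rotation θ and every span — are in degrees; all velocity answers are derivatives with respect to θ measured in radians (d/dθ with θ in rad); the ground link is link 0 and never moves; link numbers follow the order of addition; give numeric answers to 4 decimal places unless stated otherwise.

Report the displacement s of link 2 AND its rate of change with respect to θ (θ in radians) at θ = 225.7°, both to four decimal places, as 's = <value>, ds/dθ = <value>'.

seg 1 [0°–68°] dwell: s stays 0.0000
seg 2 [68°–195.9°] uniform, h=25: full span → s += 25 → s = 25.0000
seg 3 [195.9°–230.3°] simple-harmonic, h=-12: θ=225.7° here. β=29.8, B=34.4. -12/2·(1 − cos(π·0.8663)) = -11.4783 → s = 13.5217
velocity in seg [195.9°–230.3°] (simple-harmonic), θ in radians: β = 29.8° = 0.5201 rad, B = 34.4° = 0.6004 rad; ds/dθ = (πh/(2B)) sin(πβ/B) = (π·(-12)/(2·0.6004)) sin(π·0.8663) = -12.804553 mm/rad

s = 13.5217, ds/dθ = -12.8046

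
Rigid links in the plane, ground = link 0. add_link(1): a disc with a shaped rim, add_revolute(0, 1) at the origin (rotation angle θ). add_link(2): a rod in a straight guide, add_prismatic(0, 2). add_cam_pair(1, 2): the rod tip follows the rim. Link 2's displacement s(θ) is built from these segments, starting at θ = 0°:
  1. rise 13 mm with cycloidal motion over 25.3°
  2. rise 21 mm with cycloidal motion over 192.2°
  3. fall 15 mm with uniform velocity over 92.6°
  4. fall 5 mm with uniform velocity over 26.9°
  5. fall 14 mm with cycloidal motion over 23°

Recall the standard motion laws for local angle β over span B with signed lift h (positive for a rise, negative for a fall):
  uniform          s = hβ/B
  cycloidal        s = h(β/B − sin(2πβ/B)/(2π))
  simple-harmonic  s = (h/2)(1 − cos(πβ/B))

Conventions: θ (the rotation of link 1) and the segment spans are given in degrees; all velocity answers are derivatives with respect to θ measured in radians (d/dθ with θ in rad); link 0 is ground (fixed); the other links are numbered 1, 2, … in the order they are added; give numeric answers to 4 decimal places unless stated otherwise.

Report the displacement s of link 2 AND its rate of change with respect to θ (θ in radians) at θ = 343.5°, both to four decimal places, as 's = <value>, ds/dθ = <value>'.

segment 1 (0° to 25.3°, cycloidal, h = 13) is passed completely: s = 0.0000 + (13) = 13.0000
segment 2 (25.3° to 217.5°, cycloidal, h = 21) is passed completely: s = 13.0000 + (21) = 34.0000
segment 3 (217.5° to 310.1°, uniform, h = -15) is passed completely: s = 34.0000 + (-15) = 19.0000
segment 4 (310.1° to 337°, uniform, h = -5) is passed completely: s = 19.0000 + (-5) = 14.0000
θ = 343.5° falls in segment 5 (337° to 360°, cycloidal, h = -14): β = 343.5 − 337 = 6.5°, B = 23°; Δs = -14·(0.2826 − sin(2π·0.2826)/(2π)) = -1.7750; s = 14.0000 − 1.7750 = 12.2250
velocity in seg [337°–360°] (cycloidal), θ in radians: β = 6.5° = 0.1134 rad, B = 23° = 0.4014 rad; ds/dθ = (h/B)(1 − cos(2πβ/B)) = ((-14)/0.4014)(1 − cos(2π·0.2826)) = -41.971361 mm/rad

s = 12.2250, ds/dθ = -41.9714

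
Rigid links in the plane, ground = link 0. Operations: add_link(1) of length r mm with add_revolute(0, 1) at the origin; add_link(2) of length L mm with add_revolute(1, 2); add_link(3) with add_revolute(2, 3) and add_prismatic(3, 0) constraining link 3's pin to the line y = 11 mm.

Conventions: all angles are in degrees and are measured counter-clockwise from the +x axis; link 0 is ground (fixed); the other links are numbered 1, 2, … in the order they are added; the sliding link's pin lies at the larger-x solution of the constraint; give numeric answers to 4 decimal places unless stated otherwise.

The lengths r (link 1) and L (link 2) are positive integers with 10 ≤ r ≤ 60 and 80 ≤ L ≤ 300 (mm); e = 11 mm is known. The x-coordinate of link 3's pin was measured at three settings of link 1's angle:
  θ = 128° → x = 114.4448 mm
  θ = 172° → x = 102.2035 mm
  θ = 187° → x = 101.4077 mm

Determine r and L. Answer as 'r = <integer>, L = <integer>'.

constraint per measurement: (x − r cos θ)² + (r sin θ − e)² = L²
subtracting the θ₁ and θ₂ equations cancels the r² and L² terms:
r = (x₁² − x₂²) / (2[(x₁cos θ₁ + e sin θ₁) − (x₂cos θ₂ + e sin θ₂)]) = 34.9997 → r = 35
L² = (x₁ − r cos θ₁)² + (r sin θ₁ − e)² = 18768.9918 → L = 137.0000 → L = 137
check at θ₃=187°: x = 101.4077 (printed 101.4077) ✓

r = 35, L = 137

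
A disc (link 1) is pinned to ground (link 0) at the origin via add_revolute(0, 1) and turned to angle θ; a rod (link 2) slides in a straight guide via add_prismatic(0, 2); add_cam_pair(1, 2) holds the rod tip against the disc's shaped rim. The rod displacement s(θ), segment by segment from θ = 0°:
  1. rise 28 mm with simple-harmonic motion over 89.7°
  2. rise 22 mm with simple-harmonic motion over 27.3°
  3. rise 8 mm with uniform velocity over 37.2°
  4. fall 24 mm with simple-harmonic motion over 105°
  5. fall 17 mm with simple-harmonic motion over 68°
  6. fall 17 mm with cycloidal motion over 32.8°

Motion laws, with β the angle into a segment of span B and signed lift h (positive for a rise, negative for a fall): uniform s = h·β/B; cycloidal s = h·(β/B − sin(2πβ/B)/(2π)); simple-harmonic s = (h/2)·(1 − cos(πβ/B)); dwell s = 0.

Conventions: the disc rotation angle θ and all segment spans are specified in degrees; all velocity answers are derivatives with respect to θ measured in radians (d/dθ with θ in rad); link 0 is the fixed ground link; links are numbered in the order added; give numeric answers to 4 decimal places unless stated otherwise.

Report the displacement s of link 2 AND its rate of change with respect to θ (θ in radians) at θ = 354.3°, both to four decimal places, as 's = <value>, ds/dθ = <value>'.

segment 1 (0° to 89.7°, simple-harmonic, h = 28) is passed completely: s = 0.0000 + (28) = 28.0000
segment 2 (89.7° to 117°, simple-harmonic, h = 22) is passed completely: s = 28.0000 + (22) = 50.0000
segment 3 (117° to 154.2°, uniform, h = 8) is passed completely: s = 50.0000 + (8) = 58.0000
segment 4 (154.2° to 259.2°, simple-harmonic, h = -24) is passed completely: s = 58.0000 + (-24) = 34.0000
segment 5 (259.2° to 327.2°, simple-harmonic, h = -17) is passed completely: s = 34.0000 + (-17) = 17.0000
θ = 354.3° falls in segment 6 (327.2° to 360°, cycloidal, h = -17): β = 354.3 − 327.2 = 27.1°, B = 32.8°; Δs = -17·(0.8262 − sin(2π·0.8262)/(2π)) = -16.4470; s = 17.0000 − 16.4470 = 0.5530
velocity in seg [327.2°–360°] (cycloidal), θ in radians: β = 27.1° = 0.4730 rad, B = 32.8° = 0.5725 rad; ds/dθ = (h/B)(1 − cos(2πβ/B)) = ((-17)/0.5725)(1 − cos(2π·0.8262)) = -16.011944 mm/rad

s = 0.5530, ds/dθ = -16.0119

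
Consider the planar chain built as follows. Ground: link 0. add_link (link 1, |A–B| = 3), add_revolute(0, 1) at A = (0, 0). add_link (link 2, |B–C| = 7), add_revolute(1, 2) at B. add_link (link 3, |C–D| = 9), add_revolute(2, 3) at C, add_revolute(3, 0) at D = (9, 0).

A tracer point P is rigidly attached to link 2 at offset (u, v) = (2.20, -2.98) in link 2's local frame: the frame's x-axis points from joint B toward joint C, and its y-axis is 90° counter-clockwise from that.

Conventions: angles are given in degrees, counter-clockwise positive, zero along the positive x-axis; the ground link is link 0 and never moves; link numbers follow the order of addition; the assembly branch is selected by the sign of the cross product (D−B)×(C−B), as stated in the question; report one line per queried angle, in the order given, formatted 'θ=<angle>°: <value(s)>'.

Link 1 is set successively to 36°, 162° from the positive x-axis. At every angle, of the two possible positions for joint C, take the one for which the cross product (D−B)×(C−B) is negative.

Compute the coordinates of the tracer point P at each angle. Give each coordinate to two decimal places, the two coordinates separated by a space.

A=(0,0), D=(9.00,0)
θ=36°: B = A + 3.00·(cos36°, sin36°) = (2.4271, 1.7634)
θ=36°: |BD| = 6.8054
θ=36°: circle(B,7.00) ∩ circle(D,9.00): a=1.0516, h=6.9206
θ=36°:   candidates: C₊=(5.2359,8.1751) cross=47.097; C₋=(1.6495,-5.1933) cross=-47.097
θ=36°:   branch - wants cross < 0 → take C=(1.6495,-5.1933) (cross=-47.097)
θ=36°: ex = (C−B)/|BC| = (-0.1111,-0.9938); ey = (0.9938,-0.1111)
θ=36°: P = B + 2.20·ex + -2.98·ey = (-0.7789,-0.0920)
θ=162°: B = A + 3.00·(cos162°, sin162°) = (-2.8532, 0.9271)
θ=162°: |BD| = 11.8894
θ=162°: circle(B,7.00) ∩ circle(D,9.00): a=4.5989, h=5.2773
θ=162°:   candidates: C₊=(2.1433,5.8297) cross=62.744; C₋=(1.3203,-4.6928) cross=-62.744
θ=162°:   branch - wants cross < 0 → take C=(1.3203,-4.6928) (cross=-62.744)
θ=162°: ex = (C−B)/|BC| = (0.5962,-0.8028); ey = (0.8028,0.5962)
θ=162°: P = B + 2.20·ex + -2.98·ey = (-3.9339,-2.6159)

θ=36°: -0.78 -0.09
θ=162°: -3.93 -2.62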